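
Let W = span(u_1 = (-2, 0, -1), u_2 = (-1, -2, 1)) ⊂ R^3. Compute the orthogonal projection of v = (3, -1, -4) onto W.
proj_W(v) = (37/29, 46/29, -16/29)

Set up U = [u_1 | ... | u_2] ∈ R^(3×2). The projector onto W = col(U) is P = U (U^T U)^(-1) U^T.
Compute U^T U =
  [5, 1]
  [1, 6],
and U^T v = (-2, -5).
Solve U^T U · c = U^T v for the coefficients: c = (-7/29, -23/29). The projection is proj_W(v) = U c.
Check: (v - proj_W(v)) · u_1 = 0  (should be 0).
Check: (v - proj_W(v)) · u_2 = 0  (should be 0).
Result: proj_W(v) = (37/29, 46/29, -16/29).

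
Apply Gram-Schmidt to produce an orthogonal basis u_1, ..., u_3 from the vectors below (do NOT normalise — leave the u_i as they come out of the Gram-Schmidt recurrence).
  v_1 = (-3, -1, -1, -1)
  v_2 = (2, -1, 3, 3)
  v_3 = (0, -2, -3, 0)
Orthogonal basis:
  u_1 = (-3, -1, -1, -1)
  u_2 = (-3/4, -23/12, 25/12, 25/12)
  u_3 = (172/155, -301/155, -68/31, 25/31)

Apply the Gram-Schmidt recurrence
  u_1 = v_1
  u_i = v_i − Σ_{j<i} ((v_i · u_j) / (u_j · u_j)) · u_j.

Step by step this gives:
  u_1 = (-3, -1, -1, -1)
  u_2 = (-3/4, -23/12, 25/12, 25/12)
  u_3 = (172/155, -301/155, -68/31, 25/31)

Orthogonality check:
  u_2 · u_1 = 0 (should be 0)
  u_3 · u_1 = 0 (should be 0)
  u_3 · u_2 = 0 (should be 0)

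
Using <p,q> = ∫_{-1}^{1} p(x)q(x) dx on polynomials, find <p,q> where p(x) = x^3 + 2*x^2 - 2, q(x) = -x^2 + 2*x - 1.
<p,q> = 4

Expand the product: p(x)·q(x) = -x^5 + 3*x^3 - 4*x + 2.
∫_{-1}^{1} of each monomial x^k gives [2/(k+1) if k even, 0 if k odd]. Integrating term-by-term (or equivalently evaluating the antiderivative F(x) = -x^6/6 + 3*x^4/4 - 2*x^2 + 2*x at the endpoints):
  F(1) − F(−1) = 7/12 − (-41/12) = 4.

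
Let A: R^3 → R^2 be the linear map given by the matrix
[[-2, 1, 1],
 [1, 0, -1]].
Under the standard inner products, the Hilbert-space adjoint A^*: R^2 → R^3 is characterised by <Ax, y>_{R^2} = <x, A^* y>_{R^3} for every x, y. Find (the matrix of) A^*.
A^* = A^T =
[[-2, 1],
 [1, 0],
 [1, -1]]

For real matrices with standard dot products, the defining identity <Ax, y> = <x, A^* y> gives (Ax)^T y = x^T (A^*) y, i.e. x^T A^T y = x^T (A^*) y. Since this holds for all x, y, we must have A^* = A^T. Therefore
A^* =
[[-2, 1],
 [1, 0],
 [1, -1]].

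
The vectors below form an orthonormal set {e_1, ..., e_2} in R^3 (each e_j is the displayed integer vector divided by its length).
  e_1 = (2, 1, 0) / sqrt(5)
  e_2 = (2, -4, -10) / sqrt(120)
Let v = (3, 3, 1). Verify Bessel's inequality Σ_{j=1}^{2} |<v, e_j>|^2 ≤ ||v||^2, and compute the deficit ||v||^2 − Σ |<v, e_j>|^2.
Σ |<v, e_j>|^2 = 55/3; ||v||^2 = 19; deficit = 2/3

Write each e_j = u_j / sqrt(<u_j, u_j>) where u_j is the displayed integer vector. Then <v, e_j> = <v, u_j> / sqrt(<u_j, u_j>), so |<v, e_j>|^2 = <v, u_j>^2 / <u_j, u_j>.
Coefficients: <v, e_1> = 9/sqrt(5), <v, e_2> = -16/sqrt(120).
Square and sum: Σ |<v, e_j>|^2 = 55/3.
Compute ||v||^2 = v·v = 19.
Deficit = 19 − 55/3 = 2/3 ≥ 0, confirming Bessel's inequality. (The deficit equals ||v − Σ <v,e_j> e_j||^2, the squared distance from v to span{e_j}.)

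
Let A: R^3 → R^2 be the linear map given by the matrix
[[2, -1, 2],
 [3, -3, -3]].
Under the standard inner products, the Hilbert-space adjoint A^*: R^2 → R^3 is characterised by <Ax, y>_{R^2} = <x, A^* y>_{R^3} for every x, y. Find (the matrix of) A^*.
A^* = A^T =
[[2, 3],
 [-1, -3],
 [2, -3]]

For real matrices with standard dot products, the defining identity <Ax, y> = <x, A^* y> gives (Ax)^T y = x^T (A^*) y, i.e. x^T A^T y = x^T (A^*) y. Since this holds for all x, y, we must have A^* = A^T. Therefore
A^* =
[[2, 3],
 [-1, -3],
 [2, -3]].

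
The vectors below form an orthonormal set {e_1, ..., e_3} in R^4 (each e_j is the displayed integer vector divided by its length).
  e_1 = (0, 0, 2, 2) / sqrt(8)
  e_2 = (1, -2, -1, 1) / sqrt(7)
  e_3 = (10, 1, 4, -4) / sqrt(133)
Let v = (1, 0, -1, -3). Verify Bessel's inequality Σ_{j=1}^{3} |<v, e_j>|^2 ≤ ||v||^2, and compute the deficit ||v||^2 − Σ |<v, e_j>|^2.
Σ |<v, e_j>|^2 = 201/19; ||v||^2 = 11; deficit = 8/19

Write each e_j = u_j / sqrt(<u_j, u_j>) where u_j is the displayed integer vector. Then <v, e_j> = <v, u_j> / sqrt(<u_j, u_j>), so |<v, e_j>|^2 = <v, u_j>^2 / <u_j, u_j>.
Coefficients: <v, e_1> = -8/sqrt(8), <v, e_2> = -1/sqrt(7), <v, e_3> = 18/sqrt(133).
Square and sum: Σ |<v, e_j>|^2 = 201/19.
Compute ||v||^2 = v·v = 11.
Deficit = 11 − 201/19 = 8/19 ≥ 0, confirming Bessel's inequality. (The deficit equals ||v − Σ <v,e_j> e_j||^2, the squared distance from v to span{e_j}.)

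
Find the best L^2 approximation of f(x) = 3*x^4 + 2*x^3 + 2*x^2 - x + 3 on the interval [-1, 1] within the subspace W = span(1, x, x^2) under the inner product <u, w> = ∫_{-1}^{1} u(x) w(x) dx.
g(x) = 32*x^2/7 + x/5 + 96/35

The best approximation g ∈ W is the orthogonal projection of f onto W. Writing g = a_0 + a_1 x + a_2 x^2, the coefficients solve the normal equations G · a = b where
  G_{ij} = <φ_i, φ_j> and b_i = <f, φ_i>, with φ_0 = 1, φ_1 = x, φ_2 = x^2.
G =
  [2, 0, 2/3]
  [0, 2/3, 0]
  [2/3, 0, 2/5],
b = (128/15, 2/15, 128/35).
Solving gives a_0 = 96/35, a_1 = 1/5, a_2 = 32/7, so
  g(x) = 32*x^2/7 + x/5 + 96/35.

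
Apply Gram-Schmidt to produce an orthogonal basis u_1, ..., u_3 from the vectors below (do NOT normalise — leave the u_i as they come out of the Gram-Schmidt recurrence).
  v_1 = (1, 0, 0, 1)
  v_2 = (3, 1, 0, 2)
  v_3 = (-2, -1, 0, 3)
Orthogonal basis:
  u_1 = (1, 0, 0, 1)
  u_2 = (1/2, 1, 0, -1/2)
  u_3 = (-4/3, 4/3, 0, 4/3)

Apply the Gram-Schmidt recurrence
  u_1 = v_1
  u_i = v_i − Σ_{j<i} ((v_i · u_j) / (u_j · u_j)) · u_j.

Step by step this gives:
  u_1 = (1, 0, 0, 1)
  u_2 = (1/2, 1, 0, -1/2)
  u_3 = (-4/3, 4/3, 0, 4/3)

Orthogonality check:
  u_2 · u_1 = 0 (should be 0)
  u_3 · u_1 = 0 (should be 0)
  u_3 · u_2 = 0 (should be 0)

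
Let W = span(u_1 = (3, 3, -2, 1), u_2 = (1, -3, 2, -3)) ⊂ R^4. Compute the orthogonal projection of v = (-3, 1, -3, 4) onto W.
proj_W(v) = (-29/9, 7/3, -14/9, 32/9)

Set up U = [u_1 | ... | u_2] ∈ R^(4×2). The projector onto W = col(U) is P = U (U^T U)^(-1) U^T.
Compute U^T U =
  [23, -13]
  [-13, 23],
and U^T v = (4, -24).
Solve U^T U · c = U^T v for the coefficients: c = (-11/18, -25/18). The projection is proj_W(v) = U c.
Check: (v - proj_W(v)) · u_1 = 0  (should be 0).
Check: (v - proj_W(v)) · u_2 = 0  (should be 0).
Result: proj_W(v) = (-29/9, 7/3, -14/9, 32/9).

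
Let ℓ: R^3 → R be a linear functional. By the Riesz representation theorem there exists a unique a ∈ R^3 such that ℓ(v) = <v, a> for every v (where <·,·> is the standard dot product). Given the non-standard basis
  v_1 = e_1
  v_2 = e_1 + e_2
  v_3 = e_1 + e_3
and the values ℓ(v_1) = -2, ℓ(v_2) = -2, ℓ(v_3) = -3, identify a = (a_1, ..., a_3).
a = (-2, 0, -1)

Write a = (a_1, ..., a_3) in the standard basis. For each basis vector v_i, ℓ(v_i) = <v_i, a> is a linear equation in the a_j's. Collect the n equations into a matrix system V a = ℓ, where row i of V is v_i (expressed in the standard basis). Since V is invertible (lower-triangular with 1s on the diagonal, up to permutation), solve by back-substitution:
  V =
[[1, 0, 0],
 [1, 1, 0],
 [1, 0, 1]]
  V a = (-2, -2, -3)
Solving gives a = (-2, 0, -1).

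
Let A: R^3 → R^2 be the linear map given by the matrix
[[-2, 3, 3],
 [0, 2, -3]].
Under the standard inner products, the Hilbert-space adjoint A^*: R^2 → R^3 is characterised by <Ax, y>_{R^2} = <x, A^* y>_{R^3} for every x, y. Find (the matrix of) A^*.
A^* = A^T =
[[-2, 0],
 [3, 2],
 [3, -3]]

For real matrices with standard dot products, the defining identity <Ax, y> = <x, A^* y> gives (Ax)^T y = x^T (A^*) y, i.e. x^T A^T y = x^T (A^*) y. Since this holds for all x, y, we must have A^* = A^T. Therefore
A^* =
[[-2, 0],
 [3, 2],
 [3, -3]].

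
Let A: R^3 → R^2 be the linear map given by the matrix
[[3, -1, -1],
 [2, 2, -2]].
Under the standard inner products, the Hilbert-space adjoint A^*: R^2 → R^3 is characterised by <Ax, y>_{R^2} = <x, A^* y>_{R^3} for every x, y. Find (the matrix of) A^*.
A^* = A^T =
[[3, 2],
 [-1, 2],
 [-1, -2]]

For real matrices with standard dot products, the defining identity <Ax, y> = <x, A^* y> gives (Ax)^T y = x^T (A^*) y, i.e. x^T A^T y = x^T (A^*) y. Since this holds for all x, y, we must have A^* = A^T. Therefore
A^* =
[[3, 2],
 [-1, 2],
 [-1, -2]].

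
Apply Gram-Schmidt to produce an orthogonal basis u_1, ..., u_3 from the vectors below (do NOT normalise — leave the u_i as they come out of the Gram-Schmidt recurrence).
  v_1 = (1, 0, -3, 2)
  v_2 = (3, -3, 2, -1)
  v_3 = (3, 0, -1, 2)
Orthogonal basis:
  u_1 = (1, 0, -3, 2)
  u_2 = (47/14, -3, 13/14, -2/7)
  u_3 = (92/99, 40/33, 76/99, 68/99)

Apply the Gram-Schmidt recurrence
  u_1 = v_1
  u_i = v_i − Σ_{j<i} ((v_i · u_j) / (u_j · u_j)) · u_j.

Step by step this gives:
  u_1 = (1, 0, -3, 2)
  u_2 = (47/14, -3, 13/14, -2/7)
  u_3 = (92/99, 40/33, 76/99, 68/99)

Orthogonality check:
  u_2 · u_1 = 0 (should be 0)
  u_3 · u_1 = 0 (should be 0)
  u_3 · u_2 = 0 (should be 0)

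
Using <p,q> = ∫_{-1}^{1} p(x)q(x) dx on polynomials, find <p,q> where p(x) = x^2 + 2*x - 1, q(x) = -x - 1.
<p,q> = 0

Expand the product: p(x)·q(x) = -x^3 - 3*x^2 - x + 1.
∫_{-1}^{1} of each monomial x^k gives [2/(k+1) if k even, 0 if k odd]. Integrating term-by-term (or equivalently evaluating the antiderivative F(x) = -x^4/4 - x^3 - x^2/2 + x at the endpoints):
  F(1) − F(−1) = -3/4 − (-3/4) = 0.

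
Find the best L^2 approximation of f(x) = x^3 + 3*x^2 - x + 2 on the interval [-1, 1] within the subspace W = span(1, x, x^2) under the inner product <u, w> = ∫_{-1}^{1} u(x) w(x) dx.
g(x) = 3*x^2 - 2*x/5 + 2

The best approximation g ∈ W is the orthogonal projection of f onto W. Writing g = a_0 + a_1 x + a_2 x^2, the coefficients solve the normal equations G · a = b where
  G_{ij} = <φ_i, φ_j> and b_i = <f, φ_i>, with φ_0 = 1, φ_1 = x, φ_2 = x^2.
G =
  [2, 0, 2/3]
  [0, 2/3, 0]
  [2/3, 0, 2/5],
b = (6, -4/15, 38/15).
Solving gives a_0 = 2, a_1 = -2/5, a_2 = 3, so
  g(x) = 3*x^2 - 2*x/5 + 2.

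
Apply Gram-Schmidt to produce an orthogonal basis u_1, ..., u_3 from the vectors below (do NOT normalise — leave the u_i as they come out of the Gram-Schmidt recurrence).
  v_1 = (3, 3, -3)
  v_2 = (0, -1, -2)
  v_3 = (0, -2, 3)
Orthogonal basis:
  u_1 = (3, 3, -3)
  u_2 = (-1/3, -4/3, -5/3)
  u_3 = (3/2, -1, 1/2)

Apply the Gram-Schmidt recurrence
  u_1 = v_1
  u_i = v_i − Σ_{j<i} ((v_i · u_j) / (u_j · u_j)) · u_j.

Step by step this gives:
  u_1 = (3, 3, -3)
  u_2 = (-1/3, -4/3, -5/3)
  u_3 = (3/2, -1, 1/2)

Orthogonality check:
  u_2 · u_1 = 0 (should be 0)
  u_3 · u_1 = 0 (should be 0)
  u_3 · u_2 = 0 (should be 0)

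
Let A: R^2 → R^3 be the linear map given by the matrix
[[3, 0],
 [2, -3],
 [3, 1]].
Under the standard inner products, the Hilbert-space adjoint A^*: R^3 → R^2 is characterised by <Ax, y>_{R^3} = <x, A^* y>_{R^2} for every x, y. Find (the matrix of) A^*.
A^* = A^T =
[[3, 2, 3],
 [0, -3, 1]]

For real matrices with standard dot products, the defining identity <Ax, y> = <x, A^* y> gives (Ax)^T y = x^T (A^*) y, i.e. x^T A^T y = x^T (A^*) y. Since this holds for all x, y, we must have A^* = A^T. Therefore
A^* =
[[3, 2, 3],
 [0, -3, 1]].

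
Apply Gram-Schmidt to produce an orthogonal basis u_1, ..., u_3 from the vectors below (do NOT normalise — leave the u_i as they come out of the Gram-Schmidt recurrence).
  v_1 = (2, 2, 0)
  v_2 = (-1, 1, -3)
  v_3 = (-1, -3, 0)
Orthogonal basis:
  u_1 = (2, 2, 0)
  u_2 = (-1, 1, -3)
  u_3 = (9/11, -9/11, -6/11)

Apply the Gram-Schmidt recurrence
  u_1 = v_1
  u_i = v_i − Σ_{j<i} ((v_i · u_j) / (u_j · u_j)) · u_j.

Step by step this gives:
  u_1 = (2, 2, 0)
  u_2 = (-1, 1, -3)
  u_3 = (9/11, -9/11, -6/11)

Orthogonality check:
  u_2 · u_1 = 0 (should be 0)
  u_3 · u_1 = 0 (should be 0)
  u_3 · u_2 = 0 (should be 0)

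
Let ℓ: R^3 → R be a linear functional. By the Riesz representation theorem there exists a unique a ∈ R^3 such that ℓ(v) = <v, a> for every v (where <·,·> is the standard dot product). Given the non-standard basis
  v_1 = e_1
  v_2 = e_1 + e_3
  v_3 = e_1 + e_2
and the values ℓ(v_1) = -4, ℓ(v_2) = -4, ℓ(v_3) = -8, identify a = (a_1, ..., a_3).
a = (-4, -4, 0)

Write a = (a_1, ..., a_3) in the standard basis. For each basis vector v_i, ℓ(v_i) = <v_i, a> is a linear equation in the a_j's. Collect the n equations into a matrix system V a = ℓ, where row i of V is v_i (expressed in the standard basis). Since V is invertible (lower-triangular with 1s on the diagonal, up to permutation), solve by back-substitution:
  V =
[[1, 0, 0],
 [1, 0, 1],
 [1, 1, 0]]
  V a = (-4, -4, -8)
Solving gives a = (-4, -4, 0).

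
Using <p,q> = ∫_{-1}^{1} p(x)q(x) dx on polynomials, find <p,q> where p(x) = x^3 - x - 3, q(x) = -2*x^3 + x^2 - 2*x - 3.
<p,q> = 352/21

Expand the product: p(x)·q(x) = -2*x^6 + x^5 + 2*x^3 - x^2 + 9*x + 9.
∫_{-1}^{1} of each monomial x^k gives [2/(k+1) if k even, 0 if k odd]. Integrating term-by-term (or equivalently evaluating the antiderivative F(x) = -2*x^7/7 + x^6/6 + x^4/2 - x^3/3 + 9*x^2/2 + 9*x at the endpoints):
  F(1) − F(−1) = 569/42 − (-45/14) = 352/21.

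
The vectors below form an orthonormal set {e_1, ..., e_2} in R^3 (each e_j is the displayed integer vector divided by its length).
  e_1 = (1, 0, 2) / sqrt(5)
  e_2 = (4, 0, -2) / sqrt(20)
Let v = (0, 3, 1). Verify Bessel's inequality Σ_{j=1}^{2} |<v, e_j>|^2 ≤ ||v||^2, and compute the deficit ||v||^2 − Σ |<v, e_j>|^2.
Σ |<v, e_j>|^2 = 1; ||v||^2 = 10; deficit = 9

Write each e_j = u_j / sqrt(<u_j, u_j>) where u_j is the displayed integer vector. Then <v, e_j> = <v, u_j> / sqrt(<u_j, u_j>), so |<v, e_j>|^2 = <v, u_j>^2 / <u_j, u_j>.
Coefficients: <v, e_1> = 2/sqrt(5), <v, e_2> = -2/sqrt(20).
Square and sum: Σ |<v, e_j>|^2 = 1.
Compute ||v||^2 = v·v = 10.
Deficit = 10 − 1 = 9 ≥ 0, confirming Bessel's inequality. (The deficit equals ||v − Σ <v,e_j> e_j||^2, the squared distance from v to span{e_j}.)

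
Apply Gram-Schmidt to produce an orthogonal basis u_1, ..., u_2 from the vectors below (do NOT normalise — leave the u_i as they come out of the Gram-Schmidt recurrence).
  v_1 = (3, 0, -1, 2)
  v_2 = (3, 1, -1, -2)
Orthogonal basis:
  u_1 = (3, 0, -1, 2)
  u_2 = (12/7, 1, -4/7, -20/7)

Apply the Gram-Schmidt recurrence
  u_1 = v_1
  u_i = v_i − Σ_{j<i} ((v_i · u_j) / (u_j · u_j)) · u_j.

Step by step this gives:
  u_1 = (3, 0, -1, 2)
  u_2 = (12/7, 1, -4/7, -20/7)

Orthogonality check:
  u_2 · u_1 = 0 (should be 0)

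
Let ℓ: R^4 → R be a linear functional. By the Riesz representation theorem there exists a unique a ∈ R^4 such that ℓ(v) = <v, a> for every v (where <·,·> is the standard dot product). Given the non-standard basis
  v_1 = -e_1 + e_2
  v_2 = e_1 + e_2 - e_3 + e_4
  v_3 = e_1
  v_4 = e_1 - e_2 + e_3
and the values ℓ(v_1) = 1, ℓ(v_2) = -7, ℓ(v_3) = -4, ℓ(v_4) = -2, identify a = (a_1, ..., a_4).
a = (-4, -3, -1, -1)

Write a = (a_1, ..., a_4) in the standard basis. For each basis vector v_i, ℓ(v_i) = <v_i, a> is a linear equation in the a_j's. Collect the n equations into a matrix system V a = ℓ, where row i of V is v_i (expressed in the standard basis). Since V is invertible (lower-triangular with 1s on the diagonal, up to permutation), solve by back-substitution:
  V =
[[-1, 1, 0, 0],
 [1, 1, -1, 1],
 [1, 0, 0, 0],
 [1, -1, 1, 0]]
  V a = (1, -7, -4, -2)
Solving gives a = (-4, -3, -1, -1).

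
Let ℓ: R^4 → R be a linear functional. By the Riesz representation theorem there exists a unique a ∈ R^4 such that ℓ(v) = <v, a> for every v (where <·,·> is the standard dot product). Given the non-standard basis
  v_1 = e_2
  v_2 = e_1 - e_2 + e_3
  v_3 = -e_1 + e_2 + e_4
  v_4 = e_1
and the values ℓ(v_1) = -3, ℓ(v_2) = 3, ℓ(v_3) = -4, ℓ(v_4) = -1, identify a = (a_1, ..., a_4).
a = (-1, -3, 1, -2)

Write a = (a_1, ..., a_4) in the standard basis. For each basis vector v_i, ℓ(v_i) = <v_i, a> is a linear equation in the a_j's. Collect the n equations into a matrix system V a = ℓ, where row i of V is v_i (expressed in the standard basis). Since V is invertible (lower-triangular with 1s on the diagonal, up to permutation), solve by back-substitution:
  V =
[[0, 1, 0, 0],
 [1, -1, 1, 0],
 [-1, 1, 0, 1],
 [1, 0, 0, 0]]
  V a = (-3, 3, -4, -1)
Solving gives a = (-1, -3, 1, -2).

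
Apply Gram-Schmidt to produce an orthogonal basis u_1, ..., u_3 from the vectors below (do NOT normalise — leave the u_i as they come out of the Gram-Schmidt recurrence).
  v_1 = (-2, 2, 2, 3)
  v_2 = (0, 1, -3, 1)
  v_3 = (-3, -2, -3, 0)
Orthogonal basis:
  u_1 = (-2, 2, 2, 3)
  u_2 = (-2/21, 23/21, -61/21, 8/7)
  u_3 = (-382/115, -23/10, -187/230, -16/115)

Apply the Gram-Schmidt recurrence
  u_1 = v_1
  u_i = v_i − Σ_{j<i} ((v_i · u_j) / (u_j · u_j)) · u_j.

Step by step this gives:
  u_1 = (-2, 2, 2, 3)
  u_2 = (-2/21, 23/21, -61/21, 8/7)
  u_3 = (-382/115, -23/10, -187/230, -16/115)

Orthogonality check:
  u_2 · u_1 = 0 (should be 0)
  u_3 · u_1 = 0 (should be 0)
  u_3 · u_2 = 0 (should be 0)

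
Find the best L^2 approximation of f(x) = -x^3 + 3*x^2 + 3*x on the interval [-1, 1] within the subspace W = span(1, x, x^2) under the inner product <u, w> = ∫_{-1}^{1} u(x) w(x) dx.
g(x) = 3*x^2 + 12*x/5

The best approximation g ∈ W is the orthogonal projection of f onto W. Writing g = a_0 + a_1 x + a_2 x^2, the coefficients solve the normal equations G · a = b where
  G_{ij} = <φ_i, φ_j> and b_i = <f, φ_i>, with φ_0 = 1, φ_1 = x, φ_2 = x^2.
G =
  [2, 0, 2/3]
  [0, 2/3, 0]
  [2/3, 0, 2/5],
b = (2, 8/5, 6/5).
Solving gives a_0 = 0, a_1 = 12/5, a_2 = 3, so
  g(x) = 3*x^2 + 12*x/5.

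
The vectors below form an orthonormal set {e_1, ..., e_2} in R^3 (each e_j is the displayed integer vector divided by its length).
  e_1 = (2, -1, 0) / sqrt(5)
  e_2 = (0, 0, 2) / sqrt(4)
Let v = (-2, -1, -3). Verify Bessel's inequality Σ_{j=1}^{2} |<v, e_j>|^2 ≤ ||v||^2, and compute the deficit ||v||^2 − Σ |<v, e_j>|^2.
Σ |<v, e_j>|^2 = 54/5; ||v||^2 = 14; deficit = 16/5

Write each e_j = u_j / sqrt(<u_j, u_j>) where u_j is the displayed integer vector. Then <v, e_j> = <v, u_j> / sqrt(<u_j, u_j>), so |<v, e_j>|^2 = <v, u_j>^2 / <u_j, u_j>.
Coefficients: <v, e_1> = -3/sqrt(5), <v, e_2> = -6/sqrt(4).
Square and sum: Σ |<v, e_j>|^2 = 54/5.
Compute ||v||^2 = v·v = 14.
Deficit = 14 − 54/5 = 16/5 ≥ 0, confirming Bessel's inequality. (The deficit equals ||v − Σ <v,e_j> e_j||^2, the squared distance from v to span{e_j}.)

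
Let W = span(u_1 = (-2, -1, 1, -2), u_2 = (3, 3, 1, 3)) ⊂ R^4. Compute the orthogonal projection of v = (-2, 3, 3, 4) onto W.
proj_W(v) = (23/21, 58/21, 22/7, 23/21)

Set up U = [u_1 | ... | u_2] ∈ R^(4×2). The projector onto W = col(U) is P = U (U^T U)^(-1) U^T.
Compute U^T U =
  [10, -14]
  [-14, 28],
and U^T v = (-4, 18).
Solve U^T U · c = U^T v for the coefficients: c = (5/3, 31/21). The projection is proj_W(v) = U c.
Check: (v - proj_W(v)) · u_1 = 0  (should be 0).
Check: (v - proj_W(v)) · u_2 = 0  (should be 0).
Result: proj_W(v) = (23/21, 58/21, 22/7, 23/21).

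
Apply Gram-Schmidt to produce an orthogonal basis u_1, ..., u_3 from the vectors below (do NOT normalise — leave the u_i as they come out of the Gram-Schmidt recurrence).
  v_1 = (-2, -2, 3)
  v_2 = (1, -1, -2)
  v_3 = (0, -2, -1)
Orthogonal basis:
  u_1 = (-2, -2, 3)
  u_2 = (5/17, -29/17, -16/17)
  u_3 = (-7/33, 1/33, -4/33)

Apply the Gram-Schmidt recurrence
  u_1 = v_1
  u_i = v_i − Σ_{j<i} ((v_i · u_j) / (u_j · u_j)) · u_j.

Step by step this gives:
  u_1 = (-2, -2, 3)
  u_2 = (5/17, -29/17, -16/17)
  u_3 = (-7/33, 1/33, -4/33)

Orthogonality check:
  u_2 · u_1 = 0 (should be 0)
  u_3 · u_1 = 0 (should be 0)
  u_3 · u_2 = 0 (should be 0)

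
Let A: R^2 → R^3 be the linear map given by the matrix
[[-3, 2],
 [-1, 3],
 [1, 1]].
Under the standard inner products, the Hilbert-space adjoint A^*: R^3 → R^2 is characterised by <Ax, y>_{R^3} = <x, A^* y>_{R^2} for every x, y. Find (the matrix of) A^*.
A^* = A^T =
[[-3, -1, 1],
 [2, 3, 1]]

For real matrices with standard dot products, the defining identity <Ax, y> = <x, A^* y> gives (Ax)^T y = x^T (A^*) y, i.e. x^T A^T y = x^T (A^*) y. Since this holds for all x, y, we must have A^* = A^T. Therefore
A^* =
[[-3, -1, 1],
 [2, 3, 1]].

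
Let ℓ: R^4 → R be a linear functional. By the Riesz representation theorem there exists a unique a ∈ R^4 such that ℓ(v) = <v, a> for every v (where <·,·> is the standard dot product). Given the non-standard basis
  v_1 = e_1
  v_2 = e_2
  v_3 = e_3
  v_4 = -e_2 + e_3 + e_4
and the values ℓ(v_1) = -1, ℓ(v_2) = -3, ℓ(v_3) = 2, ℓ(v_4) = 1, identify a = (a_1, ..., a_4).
a = (-1, -3, 2, -4)

Write a = (a_1, ..., a_4) in the standard basis. For each basis vector v_i, ℓ(v_i) = <v_i, a> is a linear equation in the a_j's. Collect the n equations into a matrix system V a = ℓ, where row i of V is v_i (expressed in the standard basis). Since V is invertible (lower-triangular with 1s on the diagonal, up to permutation), solve by back-substitution:
  V =
[[1, 0, 0, 0],
 [0, 1, 0, 0],
 [0, 0, 1, 0],
 [0, -1, 1, 1]]
  V a = (-1, -3, 2, 1)
Solving gives a = (-1, -3, 2, -4).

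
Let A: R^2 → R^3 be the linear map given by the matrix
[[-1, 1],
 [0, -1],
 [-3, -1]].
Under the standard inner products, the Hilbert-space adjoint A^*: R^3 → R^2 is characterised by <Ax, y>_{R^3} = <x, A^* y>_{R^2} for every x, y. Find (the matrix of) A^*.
A^* = A^T =
[[-1, 0, -3],
 [1, -1, -1]]

For real matrices with standard dot products, the defining identity <Ax, y> = <x, A^* y> gives (Ax)^T y = x^T (A^*) y, i.e. x^T A^T y = x^T (A^*) y. Since this holds for all x, y, we must have A^* = A^T. Therefore
A^* =
[[-1, 0, -3],
 [1, -1, -1]].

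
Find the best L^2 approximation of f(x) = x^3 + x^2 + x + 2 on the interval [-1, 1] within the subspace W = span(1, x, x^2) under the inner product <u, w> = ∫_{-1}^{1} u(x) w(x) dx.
g(x) = x^2 + 8*x/5 + 2

The best approximation g ∈ W is the orthogonal projection of f onto W. Writing g = a_0 + a_1 x + a_2 x^2, the coefficients solve the normal equations G · a = b where
  G_{ij} = <φ_i, φ_j> and b_i = <f, φ_i>, with φ_0 = 1, φ_1 = x, φ_2 = x^2.
G =
  [2, 0, 2/3]
  [0, 2/3, 0]
  [2/3, 0, 2/5],
b = (14/3, 16/15, 26/15).
Solving gives a_0 = 2, a_1 = 8/5, a_2 = 1, so
  g(x) = x^2 + 8*x/5 + 2.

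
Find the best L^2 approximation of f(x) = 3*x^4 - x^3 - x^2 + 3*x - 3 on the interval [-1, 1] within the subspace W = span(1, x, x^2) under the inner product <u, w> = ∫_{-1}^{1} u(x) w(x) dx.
g(x) = 11*x^2/7 + 12*x/5 - 114/35

The best approximation g ∈ W is the orthogonal projection of f onto W. Writing g = a_0 + a_1 x + a_2 x^2, the coefficients solve the normal equations G · a = b where
  G_{ij} = <φ_i, φ_j> and b_i = <f, φ_i>, with φ_0 = 1, φ_1 = x, φ_2 = x^2.
G =
  [2, 0, 2/3]
  [0, 2/3, 0]
  [2/3, 0, 2/5],
b = (-82/15, 8/5, -54/35).
Solving gives a_0 = -114/35, a_1 = 12/5, a_2 = 11/7, so
  g(x) = 11*x^2/7 + 12*x/5 - 114/35.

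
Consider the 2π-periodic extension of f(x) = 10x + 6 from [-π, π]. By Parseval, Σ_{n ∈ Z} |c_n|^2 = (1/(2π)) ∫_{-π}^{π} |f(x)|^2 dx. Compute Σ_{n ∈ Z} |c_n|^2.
Σ |c_n|^2 = 100π^2/3 + 36

Expand and integrate term by term over [-π, π]:
  ∫ (10x)^2 dx = 100·(2π^3/3); ∫ 2·10·(6)·x dx = 0 (odd integrand); ∫ 6^2 dx = 36·2π.
So (1/(2π)) ∫_{-π}^{π} (10x + 6)^2 dx = 100π^2/3 + 36 = 100π^2/3 + 36.
Parseval ⇒ Σ |c_n|^2 = 100π^2/3 + 36.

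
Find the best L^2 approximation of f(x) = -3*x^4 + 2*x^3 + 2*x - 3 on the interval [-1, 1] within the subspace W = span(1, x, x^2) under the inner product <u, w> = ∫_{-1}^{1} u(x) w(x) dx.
g(x) = -18*x^2/7 + 16*x/5 - 96/35

The best approximation g ∈ W is the orthogonal projection of f onto W. Writing g = a_0 + a_1 x + a_2 x^2, the coefficients solve the normal equations G · a = b where
  G_{ij} = <φ_i, φ_j> and b_i = <f, φ_i>, with φ_0 = 1, φ_1 = x, φ_2 = x^2.
G =
  [2, 0, 2/3]
  [0, 2/3, 0]
  [2/3, 0, 2/5],
b = (-36/5, 32/15, -20/7).
Solving gives a_0 = -96/35, a_1 = 16/5, a_2 = -18/7, so
  g(x) = -18*x^2/7 + 16*x/5 - 96/35.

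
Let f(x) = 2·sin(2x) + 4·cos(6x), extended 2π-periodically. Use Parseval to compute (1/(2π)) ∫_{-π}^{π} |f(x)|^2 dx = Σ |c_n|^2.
Σ |c_n|^2 = 10

Expand |f|^2 and use orthogonality of {sin(nx), cos(mx)} on [-π, π]:
  ∫_{-π}^{π} sin(nx)^2 dx = π, ∫ cos(mx)^2 dx = π, and cross terms integrate to 0.
So ∫_{-π}^{π} f(x)^2 dx = 2^2 · π + 4^2 · π = (4 + 16)π.
Divide by 2π: (4 + 16)/2 = 10.
By Parseval, this equals Σ |c_n|^2.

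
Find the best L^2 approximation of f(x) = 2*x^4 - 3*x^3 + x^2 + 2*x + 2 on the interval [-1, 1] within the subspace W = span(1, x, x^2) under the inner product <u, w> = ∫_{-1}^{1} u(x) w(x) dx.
g(x) = 19*x^2/7 + x/5 + 64/35

The best approximation g ∈ W is the orthogonal projection of f onto W. Writing g = a_0 + a_1 x + a_2 x^2, the coefficients solve the normal equations G · a = b where
  G_{ij} = <φ_i, φ_j> and b_i = <f, φ_i>, with φ_0 = 1, φ_1 = x, φ_2 = x^2.
G =
  [2, 0, 2/3]
  [0, 2/3, 0]
  [2/3, 0, 2/5],
b = (82/15, 2/15, 242/105).
Solving gives a_0 = 64/35, a_1 = 1/5, a_2 = 19/7, so
  g(x) = 19*x^2/7 + x/5 + 64/35.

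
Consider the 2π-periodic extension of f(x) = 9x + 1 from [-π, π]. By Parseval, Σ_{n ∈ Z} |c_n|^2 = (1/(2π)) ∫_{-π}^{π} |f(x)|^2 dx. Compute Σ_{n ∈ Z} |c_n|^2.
Σ |c_n|^2 = 27π^2 + 1

Expand and integrate term by term over [-π, π]:
  ∫ (9x)^2 dx = 81·(2π^3/3); ∫ 2·9·(1)·x dx = 0 (odd integrand); ∫ 1^2 dx = 1·2π.
So (1/(2π)) ∫_{-π}^{π} (9x + 1)^2 dx = 81π^2/3 + 1 = 27π^2 + 1.
Parseval ⇒ Σ |c_n|^2 = 27π^2 + 1.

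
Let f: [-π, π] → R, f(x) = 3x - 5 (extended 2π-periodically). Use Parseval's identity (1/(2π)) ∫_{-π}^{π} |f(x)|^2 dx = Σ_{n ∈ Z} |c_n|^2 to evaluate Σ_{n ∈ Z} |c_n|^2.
Σ |c_n|^2 = 3π^2 + 25

Expand and integrate term by term over [-π, π]:
  ∫ (3x)^2 dx = 9·(2π^3/3); ∫ 2·3·(-5)·x dx = 0 (odd integrand); ∫ (-5)^2 dx = 25·2π.
So (1/(2π)) ∫_{-π}^{π} (3x - 5)^2 dx = 9π^2/3 + 25 = 3π^2 + 25.
Parseval ⇒ Σ |c_n|^2 = 3π^2 + 25.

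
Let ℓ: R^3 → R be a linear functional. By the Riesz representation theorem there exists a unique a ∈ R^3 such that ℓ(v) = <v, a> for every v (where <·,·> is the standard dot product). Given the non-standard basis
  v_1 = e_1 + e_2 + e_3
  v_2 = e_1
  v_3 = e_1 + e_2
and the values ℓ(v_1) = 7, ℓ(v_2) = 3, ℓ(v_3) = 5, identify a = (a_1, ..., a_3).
a = (3, 2, 2)

Write a = (a_1, ..., a_3) in the standard basis. For each basis vector v_i, ℓ(v_i) = <v_i, a> is a linear equation in the a_j's. Collect the n equations into a matrix system V a = ℓ, where row i of V is v_i (expressed in the standard basis). Since V is invertible (lower-triangular with 1s on the diagonal, up to permutation), solve by back-substitution:
  V =
[[1, 1, 1],
 [1, 0, 0],
 [1, 1, 0]]
  V a = (7, 3, 5)
Solving gives a = (3, 2, 2).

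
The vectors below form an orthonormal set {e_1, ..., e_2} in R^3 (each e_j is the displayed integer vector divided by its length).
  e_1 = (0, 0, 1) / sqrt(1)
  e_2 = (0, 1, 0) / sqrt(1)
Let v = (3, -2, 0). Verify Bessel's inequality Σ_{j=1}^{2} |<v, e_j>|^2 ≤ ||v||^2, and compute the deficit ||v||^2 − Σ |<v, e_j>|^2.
Σ |<v, e_j>|^2 = 4; ||v||^2 = 13; deficit = 9

Write each e_j = u_j / sqrt(<u_j, u_j>) where u_j is the displayed integer vector. Then <v, e_j> = <v, u_j> / sqrt(<u_j, u_j>), so |<v, e_j>|^2 = <v, u_j>^2 / <u_j, u_j>.
Coefficients: <v, e_1> = 0/sqrt(1), <v, e_2> = -2/sqrt(1).
Square and sum: Σ |<v, e_j>|^2 = 4.
Compute ||v||^2 = v·v = 13.
Deficit = 13 − 4 = 9 ≥ 0, confirming Bessel's inequality. (The deficit equals ||v − Σ <v,e_j> e_j||^2, the squared distance from v to span{e_j}.)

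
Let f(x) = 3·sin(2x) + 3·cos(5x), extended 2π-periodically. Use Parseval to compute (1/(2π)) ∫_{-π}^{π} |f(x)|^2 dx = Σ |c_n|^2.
Σ |c_n|^2 = 9

Expand |f|^2 and use orthogonality of {sin(nx), cos(mx)} on [-π, π]:
  ∫_{-π}^{π} sin(nx)^2 dx = π, ∫ cos(mx)^2 dx = π, and cross terms integrate to 0.
So ∫_{-π}^{π} f(x)^2 dx = 3^2 · π + 3^2 · π = (9 + 9)π.
Divide by 2π: (9 + 9)/2 = 9.
By Parseval, this equals Σ |c_n|^2.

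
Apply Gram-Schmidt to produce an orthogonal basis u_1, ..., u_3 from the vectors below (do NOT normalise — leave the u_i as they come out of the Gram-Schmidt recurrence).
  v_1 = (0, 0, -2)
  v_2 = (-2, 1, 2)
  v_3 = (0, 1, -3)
Orthogonal basis:
  u_1 = (0, 0, -2)
  u_2 = (-2, 1, 0)
  u_3 = (2/5, 4/5, 0)

Apply the Gram-Schmidt recurrence
  u_1 = v_1
  u_i = v_i − Σ_{j<i} ((v_i · u_j) / (u_j · u_j)) · u_j.

Step by step this gives:
  u_1 = (0, 0, -2)
  u_2 = (-2, 1, 0)
  u_3 = (2/5, 4/5, 0)

Orthogonality check:
  u_2 · u_1 = 0 (should be 0)
  u_3 · u_1 = 0 (should be 0)
  u_3 · u_2 = 0 (should be 0)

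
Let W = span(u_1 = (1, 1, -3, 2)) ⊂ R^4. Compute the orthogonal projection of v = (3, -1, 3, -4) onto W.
proj_W(v) = (-1, -1, 3, -2)

Set up U = [u_1 | ... | u_1] ∈ R^(4×1). The projector onto W = col(U) is P = U (U^T U)^(-1) U^T.
Compute U^T U =
  [15],
and U^T v = (-15).
Solve U^T U · c = U^T v for the coefficients: c = (-1). The projection is proj_W(v) = U c.
Check: (v - proj_W(v)) · u_1 = 0  (should be 0).
Result: proj_W(v) = (-1, -1, 3, -2).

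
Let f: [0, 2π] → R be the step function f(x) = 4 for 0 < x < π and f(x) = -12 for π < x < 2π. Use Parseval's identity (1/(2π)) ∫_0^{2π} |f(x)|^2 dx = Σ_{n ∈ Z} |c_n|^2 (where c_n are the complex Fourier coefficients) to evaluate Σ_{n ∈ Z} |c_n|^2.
Σ |c_n|^2 = 80

Parseval equates the L^2 energy of f (normalised by 1/(2π)) with the ℓ^2 sum of its Fourier coefficients: (1/(2π)) ∫_0^{2π} |f|^2 = Σ |c_n|^2.
Compute the left side: (1/(2π)) [∫_0^π 4^2 dx + ∫_π^{2π} (-12)^2 dx] = (1/(2π)) · (16π + 144π) = (16 + 144)/2 = 80.
So Σ_{n ∈ Z} |c_n|^2 = 80.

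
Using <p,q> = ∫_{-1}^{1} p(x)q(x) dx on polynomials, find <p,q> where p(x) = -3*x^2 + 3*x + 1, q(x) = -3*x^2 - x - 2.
<p,q> = -2/5

Expand the product: p(x)·q(x) = 9*x^4 - 6*x^3 - 7*x - 2.
∫_{-1}^{1} of each monomial x^k gives [2/(k+1) if k even, 0 if k odd]. Integrating term-by-term (or equivalently evaluating the antiderivative F(x) = 9*x^5/5 - 3*x^4/2 - 7*x^2/2 - 2*x at the endpoints):
  F(1) − F(−1) = -26/5 − (-24/5) = -2/5.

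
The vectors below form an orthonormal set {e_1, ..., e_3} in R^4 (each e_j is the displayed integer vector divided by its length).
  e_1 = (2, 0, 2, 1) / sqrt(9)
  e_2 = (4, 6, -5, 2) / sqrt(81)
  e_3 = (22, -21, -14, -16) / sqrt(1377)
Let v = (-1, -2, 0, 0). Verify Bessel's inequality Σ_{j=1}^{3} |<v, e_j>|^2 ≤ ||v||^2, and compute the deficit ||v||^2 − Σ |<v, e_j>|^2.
Σ |<v, e_j>|^2 = 596/153; ||v||^2 = 5; deficit = 169/153

Write each e_j = u_j / sqrt(<u_j, u_j>) where u_j is the displayed integer vector. Then <v, e_j> = <v, u_j> / sqrt(<u_j, u_j>), so |<v, e_j>|^2 = <v, u_j>^2 / <u_j, u_j>.
Coefficients: <v, e_1> = -2/sqrt(9), <v, e_2> = -16/sqrt(81), <v, e_3> = 20/sqrt(1377).
Square and sum: Σ |<v, e_j>|^2 = 596/153.
Compute ||v||^2 = v·v = 5.
Deficit = 5 − 596/153 = 169/153 ≥ 0, confirming Bessel's inequality. (The deficit equals ||v − Σ <v,e_j> e_j||^2, the squared distance from v to span{e_j}.)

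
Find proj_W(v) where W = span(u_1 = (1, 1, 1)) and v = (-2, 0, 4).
proj_W(v) = (2/3, 2/3, 2/3)

Set up U = [u_1 | ... | u_1] ∈ R^(3×1). The projector onto W = col(U) is P = U (U^T U)^(-1) U^T.
Compute U^T U =
  [3],
and U^T v = (2).
Solve U^T U · c = U^T v for the coefficients: c = (2/3). The projection is proj_W(v) = U c.
Check: (v - proj_W(v)) · u_1 = 0  (should be 0).
Result: proj_W(v) = (2/3, 2/3, 2/3).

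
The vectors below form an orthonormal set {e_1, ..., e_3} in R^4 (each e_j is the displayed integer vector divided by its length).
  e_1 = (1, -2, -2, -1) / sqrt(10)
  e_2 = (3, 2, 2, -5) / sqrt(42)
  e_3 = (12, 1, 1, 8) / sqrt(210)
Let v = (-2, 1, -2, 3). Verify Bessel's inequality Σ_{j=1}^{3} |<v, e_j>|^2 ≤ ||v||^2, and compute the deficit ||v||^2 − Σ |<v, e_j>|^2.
Σ |<v, e_j>|^2 = 27/2; ||v||^2 = 18; deficit = 9/2

Write each e_j = u_j / sqrt(<u_j, u_j>) where u_j is the displayed integer vector. Then <v, e_j> = <v, u_j> / sqrt(<u_j, u_j>), so |<v, e_j>|^2 = <v, u_j>^2 / <u_j, u_j>.
Coefficients: <v, e_1> = -3/sqrt(10), <v, e_2> = -23/sqrt(42), <v, e_3> = -1/sqrt(210).
Square and sum: Σ |<v, e_j>|^2 = 27/2.
Compute ||v||^2 = v·v = 18.
Deficit = 18 − 27/2 = 9/2 ≥ 0, confirming Bessel's inequality. (The deficit equals ||v − Σ <v,e_j> e_j||^2, the squared distance from v to span{e_j}.)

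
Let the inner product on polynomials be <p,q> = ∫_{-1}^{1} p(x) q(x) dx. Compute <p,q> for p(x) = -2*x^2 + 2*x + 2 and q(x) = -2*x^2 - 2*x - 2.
<p,q> = -136/15

Expand the product: p(x)·q(x) = 4*x^4 - 4*x^2 - 8*x - 4.
∫_{-1}^{1} of each monomial x^k gives [2/(k+1) if k even, 0 if k odd]. Integrating term-by-term (or equivalently evaluating the antiderivative F(x) = 4*x^5/5 - 4*x^3/3 - 4*x^2 - 4*x at the endpoints):
  F(1) − F(−1) = -128/15 − (8/15) = -136/15.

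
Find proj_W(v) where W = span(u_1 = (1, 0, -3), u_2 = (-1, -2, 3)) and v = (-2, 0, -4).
proj_W(v) = (1, 0, -3)

Set up U = [u_1 | ... | u_2] ∈ R^(3×2). The projector onto W = col(U) is P = U (U^T U)^(-1) U^T.
Compute U^T U =
  [10, -10]
  [-10, 14],
and U^T v = (10, -10).
Solve U^T U · c = U^T v for the coefficients: c = (1, 0). The projection is proj_W(v) = U c.
Check: (v - proj_W(v)) · u_1 = 0  (should be 0).
Check: (v - proj_W(v)) · u_2 = 0  (should be 0).
Result: proj_W(v) = (1, 0, -3).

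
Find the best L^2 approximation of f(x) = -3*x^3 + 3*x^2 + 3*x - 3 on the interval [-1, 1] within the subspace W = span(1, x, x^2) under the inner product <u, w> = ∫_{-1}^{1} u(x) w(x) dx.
g(x) = 3*x^2 + 6*x/5 - 3

The best approximation g ∈ W is the orthogonal projection of f onto W. Writing g = a_0 + a_1 x + a_2 x^2, the coefficients solve the normal equations G · a = b where
  G_{ij} = <φ_i, φ_j> and b_i = <f, φ_i>, with φ_0 = 1, φ_1 = x, φ_2 = x^2.
G =
  [2, 0, 2/3]
  [0, 2/3, 0]
  [2/3, 0, 2/5],
b = (-4, 4/5, -4/5).
Solving gives a_0 = -3, a_1 = 6/5, a_2 = 3, so
  g(x) = 3*x^2 + 6*x/5 - 3.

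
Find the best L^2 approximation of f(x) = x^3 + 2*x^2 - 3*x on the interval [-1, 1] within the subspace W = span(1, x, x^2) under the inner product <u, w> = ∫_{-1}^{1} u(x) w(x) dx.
g(x) = 2*x^2 - 12*x/5

The best approximation g ∈ W is the orthogonal projection of f onto W. Writing g = a_0 + a_1 x + a_2 x^2, the coefficients solve the normal equations G · a = b where
  G_{ij} = <φ_i, φ_j> and b_i = <f, φ_i>, with φ_0 = 1, φ_1 = x, φ_2 = x^2.
G =
  [2, 0, 2/3]
  [0, 2/3, 0]
  [2/3, 0, 2/5],
b = (4/3, -8/5, 4/5).
Solving gives a_0 = 0, a_1 = -12/5, a_2 = 2, so
  g(x) = 2*x^2 - 12*x/5.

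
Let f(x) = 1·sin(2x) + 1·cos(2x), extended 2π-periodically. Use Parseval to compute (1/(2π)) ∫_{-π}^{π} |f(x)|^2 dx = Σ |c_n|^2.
Σ |c_n|^2 = 1

Expand |f|^2 and use orthogonality of {sin(nx), cos(mx)} on [-π, π]:
  ∫_{-π}^{π} sin(nx)^2 dx = π, ∫ cos(mx)^2 dx = π, and cross terms integrate to 0.
So ∫_{-π}^{π} f(x)^2 dx = 1^2 · π + 1^2 · π = (1 + 1)π.
Divide by 2π: (1 + 1)/2 = 1.
By Parseval, this equals Σ |c_n|^2.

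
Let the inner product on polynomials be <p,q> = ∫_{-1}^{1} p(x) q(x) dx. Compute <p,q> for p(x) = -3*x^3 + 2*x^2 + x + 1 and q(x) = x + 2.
<p,q> = 92/15

Expand the product: p(x)·q(x) = -3*x^4 - 4*x^3 + 5*x^2 + 3*x + 2.
∫_{-1}^{1} of each monomial x^k gives [2/(k+1) if k even, 0 if k odd]. Integrating term-by-term (or equivalently evaluating the antiderivative F(x) = -3*x^5/5 - x^4 + 5*x^3/3 + 3*x^2/2 + 2*x at the endpoints):
  F(1) − F(−1) = 107/30 − (-77/30) = 92/15.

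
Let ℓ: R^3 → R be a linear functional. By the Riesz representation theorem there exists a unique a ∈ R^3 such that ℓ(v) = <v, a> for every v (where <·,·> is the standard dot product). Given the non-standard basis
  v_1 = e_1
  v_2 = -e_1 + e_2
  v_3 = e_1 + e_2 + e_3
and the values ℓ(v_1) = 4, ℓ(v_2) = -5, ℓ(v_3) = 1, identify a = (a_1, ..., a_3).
a = (4, -1, -2)

Write a = (a_1, ..., a_3) in the standard basis. For each basis vector v_i, ℓ(v_i) = <v_i, a> is a linear equation in the a_j's. Collect the n equations into a matrix system V a = ℓ, where row i of V is v_i (expressed in the standard basis). Since V is invertible (lower-triangular with 1s on the diagonal, up to permutation), solve by back-substitution:
  V =
[[1, 0, 0],
 [-1, 1, 0],
 [1, 1, 1]]
  V a = (4, -5, 1)
Solving gives a = (4, -1, -2).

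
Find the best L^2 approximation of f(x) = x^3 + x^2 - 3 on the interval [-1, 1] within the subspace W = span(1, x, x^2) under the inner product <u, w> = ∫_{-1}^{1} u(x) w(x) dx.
g(x) = x^2 + 3*x/5 - 3

The best approximation g ∈ W is the orthogonal projection of f onto W. Writing g = a_0 + a_1 x + a_2 x^2, the coefficients solve the normal equations G · a = b where
  G_{ij} = <φ_i, φ_j> and b_i = <f, φ_i>, with φ_0 = 1, φ_1 = x, φ_2 = x^2.
G =
  [2, 0, 2/3]
  [0, 2/3, 0]
  [2/3, 0, 2/5],
b = (-16/3, 2/5, -8/5).
Solving gives a_0 = -3, a_1 = 3/5, a_2 = 1, so
  g(x) = x^2 + 3*x/5 - 3.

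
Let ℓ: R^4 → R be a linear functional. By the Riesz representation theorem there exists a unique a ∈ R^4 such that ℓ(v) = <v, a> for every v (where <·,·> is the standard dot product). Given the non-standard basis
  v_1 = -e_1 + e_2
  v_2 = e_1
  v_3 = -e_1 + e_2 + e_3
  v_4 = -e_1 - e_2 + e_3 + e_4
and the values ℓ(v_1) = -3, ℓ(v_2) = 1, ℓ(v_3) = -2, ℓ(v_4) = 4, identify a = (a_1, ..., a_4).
a = (1, -2, 1, 2)

Write a = (a_1, ..., a_4) in the standard basis. For each basis vector v_i, ℓ(v_i) = <v_i, a> is a linear equation in the a_j's. Collect the n equations into a matrix system V a = ℓ, where row i of V is v_i (expressed in the standard basis). Since V is invertible (lower-triangular with 1s on the diagonal, up to permutation), solve by back-substitution:
  V =
[[-1, 1, 0, 0],
 [1, 0, 0, 0],
 [-1, 1, 1, 0],
 [-1, -1, 1, 1]]
  V a = (-3, 1, -2, 4)
Solving gives a = (1, -2, 1, 2).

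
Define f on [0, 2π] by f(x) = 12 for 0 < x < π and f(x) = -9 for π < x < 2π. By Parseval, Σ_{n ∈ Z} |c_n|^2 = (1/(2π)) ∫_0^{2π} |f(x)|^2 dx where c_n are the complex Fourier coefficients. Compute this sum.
Σ |c_n|^2 = 225/2

Parseval equates the L^2 energy of f (normalised by 1/(2π)) with the ℓ^2 sum of its Fourier coefficients: (1/(2π)) ∫_0^{2π} |f|^2 = Σ |c_n|^2.
Compute the left side: (1/(2π)) [∫_0^π 12^2 dx + ∫_π^{2π} (-9)^2 dx] = (1/(2π)) · (144π + 81π) = (144 + 81)/2 = 225/2.
So Σ_{n ∈ Z} |c_n|^2 = 225/2.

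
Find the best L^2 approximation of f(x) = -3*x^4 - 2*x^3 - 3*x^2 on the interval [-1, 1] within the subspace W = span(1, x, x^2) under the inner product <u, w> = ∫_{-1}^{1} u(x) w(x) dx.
g(x) = -39*x^2/7 - 6*x/5 + 9/35

The best approximation g ∈ W is the orthogonal projection of f onto W. Writing g = a_0 + a_1 x + a_2 x^2, the coefficients solve the normal equations G · a = b where
  G_{ij} = <φ_i, φ_j> and b_i = <f, φ_i>, with φ_0 = 1, φ_1 = x, φ_2 = x^2.
G =
  [2, 0, 2/3]
  [0, 2/3, 0]
  [2/3, 0, 2/5],
b = (-16/5, -4/5, -72/35).
Solving gives a_0 = 9/35, a_1 = -6/5, a_2 = -39/7, so
  g(x) = -39*x^2/7 - 6*x/5 + 9/35.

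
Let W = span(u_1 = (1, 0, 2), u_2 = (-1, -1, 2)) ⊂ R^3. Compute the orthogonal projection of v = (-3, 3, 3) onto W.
proj_W(v) = (-1, -1, 2)

Set up U = [u_1 | ... | u_2] ∈ R^(3×2). The projector onto W = col(U) is P = U (U^T U)^(-1) U^T.
Compute U^T U =
  [5, 3]
  [3, 6],
and U^T v = (3, 6).
Solve U^T U · c = U^T v for the coefficients: c = (0, 1). The projection is proj_W(v) = U c.
Check: (v - proj_W(v)) · u_1 = 0  (should be 0).
Check: (v - proj_W(v)) · u_2 = 0  (should be 0).
Result: proj_W(v) = (-1, -1, 2).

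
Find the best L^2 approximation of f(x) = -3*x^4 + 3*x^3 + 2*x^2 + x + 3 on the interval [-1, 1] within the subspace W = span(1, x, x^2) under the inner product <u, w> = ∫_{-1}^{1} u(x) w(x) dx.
g(x) = -4*x^2/7 + 14*x/5 + 114/35

The best approximation g ∈ W is the orthogonal projection of f onto W. Writing g = a_0 + a_1 x + a_2 x^2, the coefficients solve the normal equations G · a = b where
  G_{ij} = <φ_i, φ_j> and b_i = <f, φ_i>, with φ_0 = 1, φ_1 = x, φ_2 = x^2.
G =
  [2, 0, 2/3]
  [0, 2/3, 0]
  [2/3, 0, 2/5],
b = (92/15, 28/15, 68/35).
Solving gives a_0 = 114/35, a_1 = 14/5, a_2 = -4/7, so
  g(x) = -4*x^2/7 + 14*x/5 + 114/35.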